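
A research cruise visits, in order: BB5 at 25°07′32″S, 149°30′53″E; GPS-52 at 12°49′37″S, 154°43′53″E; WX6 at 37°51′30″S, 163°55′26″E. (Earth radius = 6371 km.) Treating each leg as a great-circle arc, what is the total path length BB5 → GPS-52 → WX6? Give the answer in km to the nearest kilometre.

BB5: φ = -25.12556°, λ = +149.51472°
GPS-52: φ = -12.82694°, λ = +154.73139°
WX6: φ = -37.85833°, λ = +163.92389°
BB5→GPS-52: c = 0.231191 rad, d = 1472.92 km
GPS-52→WX6: c = 0.459692 rad, d = 2928.70 km
Total = 1472.92 + 2928.70 = 4401.61 km

4402 km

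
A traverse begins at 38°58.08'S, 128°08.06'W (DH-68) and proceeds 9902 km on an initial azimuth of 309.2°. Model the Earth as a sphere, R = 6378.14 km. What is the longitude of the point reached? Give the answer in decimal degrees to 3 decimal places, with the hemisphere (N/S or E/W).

169.846°E

DH-68: φ = -38.96800°, λ = -128.13433°
δ = d/R = 9902/6378.14 = 1.552490 rad
φ₂ = arcsin(sin φ₁ cos δ + cos φ₁ sin δ cos θ)
   = arcsin(-0.62889·0.01831 + 0.77750·0.99983·0.63203) = 28.67279°
λ₂ = λ₁ + atan2(sin θ sin δ cos φ₁, cos δ − sin φ₁ sin φ₂) = 169.84628°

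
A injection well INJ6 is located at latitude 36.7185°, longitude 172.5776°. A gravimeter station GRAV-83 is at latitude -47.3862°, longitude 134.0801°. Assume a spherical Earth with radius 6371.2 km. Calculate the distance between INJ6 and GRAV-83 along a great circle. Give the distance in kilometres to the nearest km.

Δφ = -84.1047°,  Δλ = -38.4975°
a = sin²(Δφ/2) + cos φ₁ cos φ₂ sin²(Δλ/2) = 0.507628
c = 2·arcsin(√a) = 1.586053 rad = 90.8741°
d = R·c = 6371.2 × 1.586053 = 10105.1 km

10105 km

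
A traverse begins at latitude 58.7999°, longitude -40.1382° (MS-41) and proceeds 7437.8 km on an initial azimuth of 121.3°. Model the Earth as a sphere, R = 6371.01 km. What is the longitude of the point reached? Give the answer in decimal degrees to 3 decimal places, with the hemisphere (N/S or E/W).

δ = d/R = 7437.8/6371.01 = 1.167444 rad
φ₂ = arcsin(sin φ₁ cos δ + cos φ₁ sin δ cos θ)
   = arcsin(0.85536·0.39250 + 0.51803·0.91975·-0.51952) = 5.06033°
λ₂ = λ₁ + atan2(sin θ sin δ cos φ₁, cos δ − sin φ₁ sin φ₂) = 11.95060°

11.951°E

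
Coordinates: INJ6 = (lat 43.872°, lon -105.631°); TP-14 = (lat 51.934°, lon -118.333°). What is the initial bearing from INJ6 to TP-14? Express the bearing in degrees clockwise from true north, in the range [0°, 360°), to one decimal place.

Δλ = -12.7020°
y = sin Δλ · cos φ₂ = -0.135571
x = cos φ₁ sin φ₂ − sin φ₁ cos φ₂ cos Δλ = 0.150702
θ = atan2(y, x) = -41.9745° → 318.0255° (mod 360°)

318.0°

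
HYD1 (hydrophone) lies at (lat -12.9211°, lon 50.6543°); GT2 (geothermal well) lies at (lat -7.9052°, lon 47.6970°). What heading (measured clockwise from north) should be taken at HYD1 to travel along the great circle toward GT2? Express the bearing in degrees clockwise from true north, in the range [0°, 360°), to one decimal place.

Δλ = -2.9573°
y = sin Δλ · cos φ₂ = -0.051101
x = cos φ₁ sin φ₂ − sin φ₁ cos φ₂ cos Δλ = 0.087137
θ = atan2(y, x) = -30.3894° → 329.6106° (mod 360°)

329.6°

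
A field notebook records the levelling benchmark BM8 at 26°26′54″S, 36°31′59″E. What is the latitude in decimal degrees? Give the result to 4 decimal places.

26° + 26′/60 + 54″/3600 = 26 + 0.43333 + 0.01500 = 26.4483°

26.4483°S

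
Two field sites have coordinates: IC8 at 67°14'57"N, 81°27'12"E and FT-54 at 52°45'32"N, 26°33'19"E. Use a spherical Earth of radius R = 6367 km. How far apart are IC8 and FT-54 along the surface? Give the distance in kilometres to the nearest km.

3299 km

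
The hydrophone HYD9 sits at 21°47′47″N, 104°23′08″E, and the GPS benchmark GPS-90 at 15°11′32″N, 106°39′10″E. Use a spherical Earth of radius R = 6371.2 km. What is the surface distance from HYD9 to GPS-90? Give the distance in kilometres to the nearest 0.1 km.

HYD9: φ = +21.79639°, λ = +104.38556°
GPS-90: φ = +15.19222°, λ = +106.65278°
Δφ = -6.6042°,  Δλ = 2.2672°
a = sin²(Δφ/2) + cos φ₁ cos φ₂ sin²(Δλ/2) = 0.003669
c = 2·arcsin(√a) = 0.121211 rad = 6.9449°
d = R·c = 6371.2 × 0.121211 = 772.3 km

772.3 km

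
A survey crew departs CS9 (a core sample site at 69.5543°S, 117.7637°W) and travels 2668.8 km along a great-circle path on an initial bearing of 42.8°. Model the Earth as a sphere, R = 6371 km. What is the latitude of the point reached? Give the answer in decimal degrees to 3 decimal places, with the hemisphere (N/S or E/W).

48.741°S

δ = d/R = 2668.8/6371 = 0.418898 rad
φ₂ = arcsin(sin φ₁ cos δ + cos φ₁ sin δ cos θ)
   = arcsin(-0.93700·0.91354 + 0.34932·0.40675·0.73373) = -48.74086°
λ₂ = λ₁ + atan2(sin θ sin δ cos φ₁, cos δ − sin φ₁ sin φ₂) = -92.98751°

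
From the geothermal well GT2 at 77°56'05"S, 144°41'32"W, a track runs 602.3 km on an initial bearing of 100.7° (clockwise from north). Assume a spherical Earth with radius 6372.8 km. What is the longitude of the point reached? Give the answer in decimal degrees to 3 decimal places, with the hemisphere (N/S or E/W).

118.791°W

GT2: φ = -77.93472°, λ = -144.69222°
δ = d/R = 602.3/6372.8 = 0.094511 rad
φ₂ = arcsin(sin φ₁ cos δ + cos φ₁ sin δ cos θ)
   = arcsin(-0.97791·0.99554 + 0.20903·0.09437·-0.18567) = -77.74383°
λ₂ = λ₁ + atan2(sin θ sin δ cos φ₁, cos δ − sin φ₁ sin φ₂) = -118.79101°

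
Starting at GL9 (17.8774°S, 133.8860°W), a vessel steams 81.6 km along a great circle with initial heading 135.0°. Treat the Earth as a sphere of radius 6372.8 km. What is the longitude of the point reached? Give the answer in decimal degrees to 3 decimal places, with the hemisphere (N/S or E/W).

133.339°W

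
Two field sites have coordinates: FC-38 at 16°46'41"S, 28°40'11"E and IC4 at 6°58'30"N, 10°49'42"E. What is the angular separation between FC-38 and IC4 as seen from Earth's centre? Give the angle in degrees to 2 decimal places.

29.59°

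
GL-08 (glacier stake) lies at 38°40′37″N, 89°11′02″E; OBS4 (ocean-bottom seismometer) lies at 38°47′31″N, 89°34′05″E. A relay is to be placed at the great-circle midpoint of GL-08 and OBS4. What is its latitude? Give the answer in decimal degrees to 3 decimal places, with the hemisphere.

38.735°N

GL-08: φ = +38.67694°, λ = +89.18389°
OBS4: φ = +38.79194°, λ = +89.56806°
Bx = cos φ₂ cos Δλ = 0.779409,  By = cos φ₂ sin Δλ = 0.005226
φₘ = atan2(sin φ₁ + sin φ₂, √((cos φ₁ + Bx)² + By²)) = 38.73460°
λₘ = λ₁ + atan2(By, cos φ₁ + Bx) = 89.37582°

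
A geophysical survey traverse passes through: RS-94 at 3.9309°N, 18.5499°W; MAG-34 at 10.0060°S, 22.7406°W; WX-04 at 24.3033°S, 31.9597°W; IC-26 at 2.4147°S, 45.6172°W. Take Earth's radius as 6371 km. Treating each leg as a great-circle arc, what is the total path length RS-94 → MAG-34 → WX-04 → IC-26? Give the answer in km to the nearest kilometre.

6325 km

RS-94→MAG-34: c = 0.253921 rad, d = 1617.73 km
MAG-34→WX-04: c = 0.292819 rad, d = 1865.55 km
WX-04→IC-26: c = 0.446037 rad, d = 2841.70 km
Total = 1617.73 + 1865.55 + 2841.70 = 6324.99 km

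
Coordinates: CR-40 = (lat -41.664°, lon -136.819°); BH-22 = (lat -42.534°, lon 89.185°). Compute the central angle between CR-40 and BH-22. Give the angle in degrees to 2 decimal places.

Δφ = -0.8700°,  Δλ = -133.9960°
a = sin²(Δφ/2) + cos φ₁ cos φ₂ sin²(Δλ/2) = 0.466488
c = 2·arcsin(√a) = 1.503723 rad = 86.1570°

86.16°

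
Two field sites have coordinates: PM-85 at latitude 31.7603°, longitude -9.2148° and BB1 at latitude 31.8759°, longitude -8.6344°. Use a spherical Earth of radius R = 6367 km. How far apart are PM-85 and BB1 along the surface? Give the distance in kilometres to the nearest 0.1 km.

56.3 km

Δφ = 0.1156°,  Δλ = 0.5804°
a = sin²(Δφ/2) + cos φ₁ cos φ₂ sin²(Δλ/2) = 0.000020
c = 2·arcsin(√a) = 0.008841 rad = 0.5065°
d = R·c = 6367 × 0.008841 = 56.3 km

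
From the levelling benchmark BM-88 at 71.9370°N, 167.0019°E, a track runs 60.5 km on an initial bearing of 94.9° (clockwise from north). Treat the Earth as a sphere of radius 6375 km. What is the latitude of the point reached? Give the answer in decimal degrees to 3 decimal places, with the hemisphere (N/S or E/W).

71.883°N

δ = d/R = 60.5/6375 = 0.009490 rad
φ₂ = arcsin(sin φ₁ cos δ + cos φ₁ sin δ cos θ)
   = arcsin(0.95072·0.99995 + 0.31006·0.00949·-0.08542) = 71.88272°
λ₂ = λ₁ + atan2(sin θ sin δ cos φ₁, cos δ − sin φ₁ sin φ₂) = 168.74435°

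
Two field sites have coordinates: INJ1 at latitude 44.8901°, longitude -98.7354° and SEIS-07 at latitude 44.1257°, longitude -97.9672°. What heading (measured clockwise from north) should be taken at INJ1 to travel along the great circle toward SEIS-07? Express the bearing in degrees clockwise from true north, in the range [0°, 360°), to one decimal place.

144.1°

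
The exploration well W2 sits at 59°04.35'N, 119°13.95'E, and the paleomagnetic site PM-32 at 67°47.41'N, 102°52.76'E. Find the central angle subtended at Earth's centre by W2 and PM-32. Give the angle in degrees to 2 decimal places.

W2: φ = +59.07250°, λ = +119.23250°
PM-32: φ = +67.79017°, λ = +102.87933°
Δφ = 8.7177°,  Δλ = -16.3532°
a = sin²(Δφ/2) + cos φ₁ cos φ₂ sin²(Δλ/2) = 0.009706
c = 2·arcsin(√a) = 0.197360 rad = 11.3079°

11.31°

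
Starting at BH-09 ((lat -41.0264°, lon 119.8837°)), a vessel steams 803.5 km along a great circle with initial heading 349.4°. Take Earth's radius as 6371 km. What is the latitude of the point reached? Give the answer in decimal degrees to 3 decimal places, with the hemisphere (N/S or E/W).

33.912°S

δ = d/R = 803.5/6371 = 0.126118 rad
φ₂ = arcsin(sin φ₁ cos δ + cos φ₁ sin δ cos θ)
   = arcsin(-0.65641·0.99206 + 0.75441·0.12578·0.98294) = -33.91207°
λ₂ = λ₁ + atan2(sin θ sin δ cos φ₁, cos δ − sin φ₁ sin φ₂) = 118.28604°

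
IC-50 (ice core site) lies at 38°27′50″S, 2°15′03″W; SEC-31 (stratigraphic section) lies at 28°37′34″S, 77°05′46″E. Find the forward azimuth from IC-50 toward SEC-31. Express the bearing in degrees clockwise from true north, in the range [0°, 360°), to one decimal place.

IC-50: φ = -38.46389°, λ = -2.25083°
SEC-31: φ = -28.62611°, λ = +77.09611°
Δλ = 79.3469°
y = sin Δλ · cos φ₂ = 0.862636
x = cos φ₁ sin φ₂ − sin φ₁ cos φ₂ cos Δλ = -0.274197
θ = atan2(y, x) = 107.6333° → 107.6333° (mod 360°)

107.6°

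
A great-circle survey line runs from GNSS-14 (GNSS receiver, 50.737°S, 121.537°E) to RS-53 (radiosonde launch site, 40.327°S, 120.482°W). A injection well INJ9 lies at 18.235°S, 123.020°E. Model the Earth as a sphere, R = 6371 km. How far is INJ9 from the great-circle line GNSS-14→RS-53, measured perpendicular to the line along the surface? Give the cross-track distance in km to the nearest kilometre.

δ₁₃ = central angle GNSS-14→INJ9 = 0.567642 rad  (haversine)
θ₁₃ = bearing GNSS-14→INJ9 = 2.620°,  θ₁₂ = bearing GNSS-14→RS-53 = 135.559°
dₓₜ = R·arcsin(sin δ₁₃ · sin(θ₁₃ − θ₁₂)) = 6371·arcsin(0.53764·sin(-132.938°)) = -2577.376 km
|dₓₜ| = 2577.376 km

2577 km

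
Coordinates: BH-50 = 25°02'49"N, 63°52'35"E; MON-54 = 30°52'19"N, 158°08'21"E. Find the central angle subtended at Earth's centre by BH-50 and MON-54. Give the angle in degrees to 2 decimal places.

80.83°

BH-50: φ = +25.04694°, λ = +63.87639°
MON-54: φ = +30.87194°, λ = +158.13917°
Δφ = 5.8250°,  Δλ = 94.2628°
a = sin²(Δφ/2) + cos φ₁ cos φ₂ sin²(Δλ/2) = 0.420282
c = 2·arcsin(√a) = 1.410678 rad = 80.8259°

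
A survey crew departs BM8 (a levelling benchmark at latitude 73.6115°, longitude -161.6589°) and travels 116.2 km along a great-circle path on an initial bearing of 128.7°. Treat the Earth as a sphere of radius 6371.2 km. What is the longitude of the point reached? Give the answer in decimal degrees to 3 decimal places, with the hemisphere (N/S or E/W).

δ = d/R = 116.2/6371.2 = 0.018238 rad
φ₂ = arcsin(sin φ₁ cos δ + cos φ₁ sin δ cos θ)
   = arcsin(0.95937·0.99983 + 0.28215·0.01824·-0.62524) = 72.93917°
λ₂ = λ₁ + atan2(sin θ sin δ cos φ₁, cos δ − sin φ₁ sin φ₂) = -158.87824°

158.878°W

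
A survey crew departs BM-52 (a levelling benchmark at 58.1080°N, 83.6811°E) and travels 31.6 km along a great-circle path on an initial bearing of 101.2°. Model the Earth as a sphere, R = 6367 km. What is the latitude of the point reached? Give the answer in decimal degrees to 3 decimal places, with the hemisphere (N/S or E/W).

58.052°N

δ = d/R = 31.6/6367 = 0.004963 rad
φ₂ = arcsin(sin φ₁ cos δ + cos φ₁ sin δ cos θ)
   = arcsin(0.84905·0.99999 + 0.52832·0.00496·-0.19423) = 58.05168°
λ₂ = λ₁ + atan2(sin θ sin δ cos φ₁, cos δ − sin φ₁ sin φ₂) = 84.20826°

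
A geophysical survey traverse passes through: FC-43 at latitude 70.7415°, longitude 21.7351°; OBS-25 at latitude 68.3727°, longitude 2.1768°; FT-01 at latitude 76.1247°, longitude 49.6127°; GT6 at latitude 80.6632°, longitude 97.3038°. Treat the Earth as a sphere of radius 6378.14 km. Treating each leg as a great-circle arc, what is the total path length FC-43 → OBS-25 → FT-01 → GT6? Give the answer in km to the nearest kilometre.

3696 km

FC-43→OBS-25: c = 0.125531 rad, d = 800.65 km
OBS-25→FT-01: c = 0.275605 rad, d = 1757.85 km
FT-01→GT6: c = 0.178298 rad, d = 1137.21 km
Total = 800.65 + 1757.85 + 1137.21 = 3695.71 km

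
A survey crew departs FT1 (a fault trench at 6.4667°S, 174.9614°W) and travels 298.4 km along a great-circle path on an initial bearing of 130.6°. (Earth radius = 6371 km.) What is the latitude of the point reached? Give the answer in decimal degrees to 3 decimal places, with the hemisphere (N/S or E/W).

δ = d/R = 298.4/6371 = 0.046837 rad
φ₂ = arcsin(sin φ₁ cos δ + cos φ₁ sin δ cos θ)
   = arcsin(-0.11263·0.99890 + 0.99364·0.04682·-0.65077) = -8.20861°
λ₂ = λ₁ + atan2(sin θ sin δ cos φ₁, cos δ − sin φ₁ sin φ₂) = -172.90306°

8.209°S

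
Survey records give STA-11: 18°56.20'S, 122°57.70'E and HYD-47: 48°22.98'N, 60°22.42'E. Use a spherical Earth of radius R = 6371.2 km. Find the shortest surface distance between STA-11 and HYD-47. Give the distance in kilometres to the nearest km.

9711 km

STA-11: φ = -18.93667°, λ = +122.96167°
HYD-47: φ = +48.38300°, λ = +60.37367°
Δφ = 67.3197°,  Δλ = -62.5880°
a = sin²(Δφ/2) + cos φ₁ cos φ₂ sin²(Δλ/2) = 0.476699
c = 2·arcsin(√a) = 1.524177 rad = 87.3289°
d = R·c = 6371.2 × 1.524177 = 9710.8 km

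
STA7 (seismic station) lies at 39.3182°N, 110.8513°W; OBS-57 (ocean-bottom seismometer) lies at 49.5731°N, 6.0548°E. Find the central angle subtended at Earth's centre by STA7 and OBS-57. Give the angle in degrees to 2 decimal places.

Δφ = 10.2549°,  Δλ = 116.9061°
a = sin²(Δφ/2) + cos φ₁ cos φ₂ sin²(Δλ/2) = 0.372345
c = 2·arcsin(√a) = 1.312628 rad = 75.2081°

75.21°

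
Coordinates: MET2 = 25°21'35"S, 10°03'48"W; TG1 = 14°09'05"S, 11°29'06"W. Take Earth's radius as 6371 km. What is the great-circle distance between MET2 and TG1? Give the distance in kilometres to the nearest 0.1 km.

MET2: φ = -25.35972°, λ = -10.06333°
TG1: φ = -14.15139°, λ = -11.48500°
Δφ = 11.2083°,  Δλ = -1.4217°
a = sin²(Δφ/2) + cos φ₁ cos φ₂ sin²(Δλ/2) = 0.009671
c = 2·arcsin(√a) = 0.197005 rad = 11.2876°
d = R·c = 6371 × 0.197005 = 1255.1 km

1255.1 km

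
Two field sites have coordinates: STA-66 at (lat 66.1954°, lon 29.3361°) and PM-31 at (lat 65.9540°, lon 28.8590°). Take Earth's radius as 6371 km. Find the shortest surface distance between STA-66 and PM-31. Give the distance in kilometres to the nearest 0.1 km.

34.4 km

Δφ = -0.2414°,  Δλ = -0.4771°
a = sin²(Δφ/2) + cos φ₁ cos φ₂ sin²(Δλ/2) = 0.000007
c = 2·arcsin(√a) = 0.005400 rad = 0.3094°
d = R·c = 6371 × 0.005400 = 34.4 km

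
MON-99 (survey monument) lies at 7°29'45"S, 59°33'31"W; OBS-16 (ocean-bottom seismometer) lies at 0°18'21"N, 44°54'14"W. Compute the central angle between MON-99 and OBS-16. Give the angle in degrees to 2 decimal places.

16.57°

MON-99: φ = -7.49583°, λ = -59.55861°
OBS-16: φ = +0.30583°, λ = -44.90389°
Δφ = 7.8017°,  Δλ = 14.6547°
a = sin²(Δφ/2) + cos φ₁ cos φ₂ sin²(Δλ/2) = 0.020755
c = 2·arcsin(√a) = 0.289137 rad = 16.5663°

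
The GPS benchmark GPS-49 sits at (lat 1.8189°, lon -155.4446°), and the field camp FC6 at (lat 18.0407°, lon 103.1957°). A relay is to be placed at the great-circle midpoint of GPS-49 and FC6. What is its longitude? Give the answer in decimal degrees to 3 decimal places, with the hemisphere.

Bx = cos φ₂ cos Δλ = -0.187284,  By = cos φ₂ sin Δλ = -0.932210
φₘ = atan2(sin φ₁ + sin φ₂, √((cos φ₁ + Bx)² + By²)) = 15.43745°
λₘ = λ₁ + atan2(By, cos φ₁ + Bx) = 155.62025°

155.620°E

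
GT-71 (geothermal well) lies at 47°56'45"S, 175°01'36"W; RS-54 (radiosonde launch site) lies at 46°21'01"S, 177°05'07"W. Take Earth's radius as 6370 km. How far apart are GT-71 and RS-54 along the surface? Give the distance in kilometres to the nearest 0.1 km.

GT-71: φ = -47.94583°, λ = -175.02667°
RS-54: φ = -46.35028°, λ = -177.08528°
Δφ = 1.5956°,  Δλ = -2.0586°
a = sin²(Δφ/2) + cos φ₁ cos φ₂ sin²(Δλ/2) = 0.000343
c = 2·arcsin(√a) = 0.037046 rad = 2.1226°
d = R·c = 6370 × 0.037046 = 236.0 km

236.0 km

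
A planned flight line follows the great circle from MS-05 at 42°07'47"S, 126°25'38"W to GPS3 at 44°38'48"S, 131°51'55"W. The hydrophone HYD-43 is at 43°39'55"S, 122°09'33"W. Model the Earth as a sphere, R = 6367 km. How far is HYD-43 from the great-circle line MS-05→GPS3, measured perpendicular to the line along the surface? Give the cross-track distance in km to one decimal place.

341.5 km

MS-05: φ = -42.12972°, λ = -126.42722°
GPS3: φ = -44.64667°, λ = -131.86528°
HYD-43: φ = -43.66528°, λ = -122.15917°
δ₁₃ = central angle MS-05→HYD-43 = 0.060786 rad  (haversine)
θ₁₃ = bearing MS-05→HYD-43 = 117.598°,  θ₁₂ = bearing MS-05→GPS3 = 235.660°
dₓₜ = R·arcsin(sin δ₁₃ · sin(θ₁₃ − θ₁₂)) = 6367·arcsin(0.06075·sin(-118.062°)) = -341.480 km
|dₓₜ| = 341.480 km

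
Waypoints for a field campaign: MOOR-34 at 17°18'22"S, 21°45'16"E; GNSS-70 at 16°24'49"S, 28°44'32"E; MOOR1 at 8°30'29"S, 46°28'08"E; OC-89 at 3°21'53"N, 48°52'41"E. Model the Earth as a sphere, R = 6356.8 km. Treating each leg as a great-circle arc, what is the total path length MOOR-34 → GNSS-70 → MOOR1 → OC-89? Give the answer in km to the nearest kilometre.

MOOR-34: φ = -17.30611°, λ = +21.75444°
GNSS-70: φ = -16.41361°, λ = +28.74222°
MOOR1: φ = -8.50806°, λ = +46.46889°
OC-89: φ = +3.36472°, λ = +48.87806°
MOOR-34→GNSS-70: c = 0.117745 rad, d = 748.48 km
GNSS-70→MOOR1: c = 0.331816 rad, d = 2109.29 km
MOOR1→OC-89: c = 0.211419 rad, d = 1343.95 km
Total = 748.48 + 2109.29 + 1343.95 = 4201.72 km

4202 km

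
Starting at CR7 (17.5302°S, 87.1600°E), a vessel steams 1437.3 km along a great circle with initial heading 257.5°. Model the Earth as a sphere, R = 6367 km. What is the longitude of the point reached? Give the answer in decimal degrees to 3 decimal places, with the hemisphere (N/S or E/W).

δ = d/R = 1437.3/6367 = 0.225742 rad
φ₂ = arcsin(sin φ₁ cos δ + cos φ₁ sin δ cos θ)
   = arcsin(-0.30121·0.97463 + 0.95356·0.22383·-0.21644) = -19.86237°
λ₂ = λ₁ + atan2(sin θ sin δ cos φ₁, cos δ − sin φ₁ sin φ₂) = 73.72477°

73.725°E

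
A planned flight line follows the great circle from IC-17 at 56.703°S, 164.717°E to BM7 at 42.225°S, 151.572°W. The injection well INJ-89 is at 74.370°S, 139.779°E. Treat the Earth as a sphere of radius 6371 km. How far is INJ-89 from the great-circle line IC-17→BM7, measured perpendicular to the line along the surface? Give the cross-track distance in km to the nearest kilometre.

δ₁₃ = central angle IC-17→INJ-89 = 0.350951 rad  (haversine)
θ₁₃ = bearing IC-17→INJ-89 = 199.295°,  θ₁₂ = bearing IC-17→BM7 = 81.283°
dₓₜ = R·arcsin(sin δ₁₃ · sin(θ₁₃ − θ₁₂)) = 6371·arcsin(0.34379·sin(118.012°)) = 1964.692 km
|dₓₜ| = 1964.692 km

1965 km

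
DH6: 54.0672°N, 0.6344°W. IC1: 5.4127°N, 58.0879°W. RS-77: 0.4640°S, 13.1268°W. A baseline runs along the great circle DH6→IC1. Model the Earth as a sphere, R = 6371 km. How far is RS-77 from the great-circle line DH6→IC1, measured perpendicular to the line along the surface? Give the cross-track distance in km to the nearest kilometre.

4392 km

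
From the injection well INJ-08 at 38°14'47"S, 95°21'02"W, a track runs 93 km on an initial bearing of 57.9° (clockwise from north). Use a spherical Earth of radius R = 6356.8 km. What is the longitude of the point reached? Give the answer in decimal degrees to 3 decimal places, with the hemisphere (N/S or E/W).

94.452°W

INJ-08: φ = -38.24639°, λ = -95.35056°
δ = d/R = 93/6356.8 = 0.014630 rad
φ₂ = arcsin(sin φ₁ cos δ + cos φ₁ sin δ cos θ)
   = arcsin(-0.61904·0.99989 + 0.78536·0.01463·0.53140) = -37.79751°
λ₂ = λ₁ + atan2(sin θ sin δ cos φ₁, cos δ − sin φ₁ sin φ₂) = -94.45191°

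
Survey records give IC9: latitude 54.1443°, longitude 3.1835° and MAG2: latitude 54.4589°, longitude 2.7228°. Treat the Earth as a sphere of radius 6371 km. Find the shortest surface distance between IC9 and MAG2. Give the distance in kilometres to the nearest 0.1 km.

46.0 km

Δφ = 0.3146°,  Δλ = -0.4607°
a = sin²(Δφ/2) + cos φ₁ cos φ₂ sin²(Δλ/2) = 0.000013
c = 2·arcsin(√a) = 0.007222 rad = 0.4138°
d = R·c = 6371 × 0.007222 = 46.0 km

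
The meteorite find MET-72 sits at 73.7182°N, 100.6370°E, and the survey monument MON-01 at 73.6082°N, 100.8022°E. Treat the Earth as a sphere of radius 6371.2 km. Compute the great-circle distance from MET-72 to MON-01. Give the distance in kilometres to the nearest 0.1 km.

Δφ = -0.1100°,  Δλ = 0.1652°
a = sin²(Δφ/2) + cos φ₁ cos φ₂ sin²(Δλ/2) = 0.000001
c = 2·arcsin(√a) = 0.002084 rad = 0.1194°
d = R·c = 6371.2 × 0.002084 = 13.3 km

13.3 km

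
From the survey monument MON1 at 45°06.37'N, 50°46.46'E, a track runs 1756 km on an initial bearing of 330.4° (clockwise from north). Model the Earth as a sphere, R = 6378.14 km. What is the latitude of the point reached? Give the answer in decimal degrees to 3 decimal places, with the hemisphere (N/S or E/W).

MON1: φ = +45.10617°, λ = +50.77433°
δ = d/R = 1756/6378.14 = 0.275315 rad
φ₂ = arcsin(sin φ₁ cos δ + cos φ₁ sin δ cos θ)
   = arcsin(0.70842·0.96234 + 0.70580·0.27185·0.86949) = 58.05617°
λ₂ = λ₁ + atan2(sin θ sin δ cos φ₁, cos δ − sin φ₁ sin φ₂) = 36.07230°

58.056°N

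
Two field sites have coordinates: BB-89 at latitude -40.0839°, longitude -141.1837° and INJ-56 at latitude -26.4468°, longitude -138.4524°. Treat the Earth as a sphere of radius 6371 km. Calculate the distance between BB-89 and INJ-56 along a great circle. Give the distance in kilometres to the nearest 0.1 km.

1537.3 km

Δφ = 13.6371°,  Δλ = 2.7313°
a = sin²(Δφ/2) + cos φ₁ cos φ₂ sin²(Δλ/2) = 0.014485
c = 2·arcsin(√a) = 0.241291 rad = 13.8249°
d = R·c = 6371 × 0.241291 = 1537.3 km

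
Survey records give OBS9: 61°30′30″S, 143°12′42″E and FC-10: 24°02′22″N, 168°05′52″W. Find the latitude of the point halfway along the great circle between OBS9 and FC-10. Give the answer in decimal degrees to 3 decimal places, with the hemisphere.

OBS9: φ = -61.50833°, λ = +143.21167°
FC-10: φ = +24.03944°, λ = -168.09778°
Bx = cos φ₂ cos Δλ = 0.602870,  By = cos φ₂ sin Δλ = 0.686004
φₘ = atan2(sin φ₁ + sin φ₂, √((cos φ₁ + Bx)² + By²)) = -20.23173°
λₘ = λ₁ + atan2(By, cos φ₁ + Bx) = 175.63731°

20.232°S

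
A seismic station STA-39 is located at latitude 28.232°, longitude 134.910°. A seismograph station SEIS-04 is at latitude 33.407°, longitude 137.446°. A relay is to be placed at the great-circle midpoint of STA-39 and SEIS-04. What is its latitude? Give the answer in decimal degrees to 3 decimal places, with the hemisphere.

Bx = cos φ₂ cos Δλ = 0.833963,  By = cos φ₂ sin Δλ = 0.036937
φₘ = atan2(sin φ₁ + sin φ₂, √((cos φ₁ + Bx)² + By²)) = 30.82567°
λₘ = λ₁ + atan2(By, cos φ₁ + Bx) = 136.14381°

30.826°N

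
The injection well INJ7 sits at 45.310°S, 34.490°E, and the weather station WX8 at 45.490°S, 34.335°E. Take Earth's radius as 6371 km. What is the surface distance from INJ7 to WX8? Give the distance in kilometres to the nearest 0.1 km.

Δφ = -0.1800°,  Δλ = -0.1550°
a = sin²(Δφ/2) + cos φ₁ cos φ₂ sin²(Δλ/2) = 0.000003
c = 2·arcsin(√a) = 0.003671 rad = 0.2103°
d = R·c = 6371 × 0.003671 = 23.4 km

23.4 km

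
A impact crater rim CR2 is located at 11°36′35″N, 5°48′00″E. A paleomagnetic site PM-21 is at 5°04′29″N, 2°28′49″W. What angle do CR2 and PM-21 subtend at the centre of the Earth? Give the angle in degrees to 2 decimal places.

10.48°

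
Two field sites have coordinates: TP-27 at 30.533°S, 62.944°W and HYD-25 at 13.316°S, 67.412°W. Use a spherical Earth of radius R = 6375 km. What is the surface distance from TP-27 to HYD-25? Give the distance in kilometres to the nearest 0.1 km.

1969.8 km

Δφ = 17.2170°,  Δλ = -4.4680°
a = sin²(Δφ/2) + cos φ₁ cos φ₂ sin²(Δλ/2) = 0.023678
c = 2·arcsin(√a) = 0.308983 rad = 17.7034°
d = R·c = 6375 × 0.308983 = 1969.8 km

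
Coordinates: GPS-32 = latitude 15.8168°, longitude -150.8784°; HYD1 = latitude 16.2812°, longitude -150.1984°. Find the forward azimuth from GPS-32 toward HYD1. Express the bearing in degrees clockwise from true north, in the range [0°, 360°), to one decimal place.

54.5°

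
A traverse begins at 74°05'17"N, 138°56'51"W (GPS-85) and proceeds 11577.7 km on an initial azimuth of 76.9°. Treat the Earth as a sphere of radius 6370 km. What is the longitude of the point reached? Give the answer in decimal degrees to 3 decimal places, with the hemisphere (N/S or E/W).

32.528°W

GPS-85: φ = +74.08806°, λ = -138.94750°
δ = d/R = 11577.7/6370 = 1.817535 rad
φ₂ = arcsin(sin φ₁ cos δ + cos φ₁ sin δ cos θ)
   = arcsin(0.96168·-0.24424 + 0.27416·0.96971·0.22665) = -10.05701°
λ₂ = λ₁ + atan2(sin θ sin δ cos φ₁, cos δ − sin φ₁ sin φ₂) = -32.52784°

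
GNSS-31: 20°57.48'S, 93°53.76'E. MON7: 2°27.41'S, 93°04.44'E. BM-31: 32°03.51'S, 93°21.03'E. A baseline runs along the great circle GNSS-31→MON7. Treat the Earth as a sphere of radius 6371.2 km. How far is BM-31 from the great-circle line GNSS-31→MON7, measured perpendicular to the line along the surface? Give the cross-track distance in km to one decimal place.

106.7 km

GNSS-31: φ = -20.95800°, λ = +93.89600°
MON7: φ = -2.45683°, λ = +93.07400°
BM-31: φ = -32.05850°, λ = +93.35050°
δ₁₃ = central angle GNSS-31→BM-31 = 0.193926 rad  (haversine)
θ₁₃ = bearing GNSS-31→BM-31 = 182.400°,  θ₁₂ = bearing GNSS-31→MON7 = 357.414°
dₓₜ = R·arcsin(sin δ₁₃ · sin(θ₁₃ − θ₁₂)) = 6371.2·arcsin(0.19271·sin(-175.014°)) = -106.720 km
|dₓₜ| = 106.720 km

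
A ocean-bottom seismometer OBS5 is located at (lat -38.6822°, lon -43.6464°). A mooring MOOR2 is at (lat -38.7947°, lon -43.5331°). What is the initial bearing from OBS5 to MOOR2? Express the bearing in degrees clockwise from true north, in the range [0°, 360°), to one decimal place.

Δλ = 0.1133°
y = sin Δλ · cos φ₂ = 0.001541
x = cos φ₁ sin φ₂ − sin φ₁ cos φ₂ cos Δλ = -0.001964
θ = atan2(y, x) = 141.8838° → 141.8838° (mod 360°)

141.9°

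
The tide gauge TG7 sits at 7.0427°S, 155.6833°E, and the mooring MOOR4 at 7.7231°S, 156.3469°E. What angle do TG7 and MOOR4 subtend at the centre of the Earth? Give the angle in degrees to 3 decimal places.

Δφ = -0.6804°,  Δλ = 0.6636°
a = sin²(Δφ/2) + cos φ₁ cos φ₂ sin²(Δλ/2) = 0.000068
c = 2·arcsin(√a) = 0.016521 rad = 0.9466°

0.947°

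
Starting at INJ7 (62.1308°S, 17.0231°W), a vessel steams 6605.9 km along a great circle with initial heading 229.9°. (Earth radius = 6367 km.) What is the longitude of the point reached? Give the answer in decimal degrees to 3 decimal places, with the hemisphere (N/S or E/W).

δ = d/R = 6605.9/6367 = 1.037522 rad
φ₂ = arcsin(sin φ₁ cos δ + cos φ₁ sin δ cos θ)
   = arcsin(-0.88402·0.50836 + 0.46745·0.86115·-0.64412) = -45.12807°
λ₂ = λ₁ + atan2(sin θ sin δ cos φ₁, cos δ − sin φ₁ sin φ₂) = -128.01269°

128.013°W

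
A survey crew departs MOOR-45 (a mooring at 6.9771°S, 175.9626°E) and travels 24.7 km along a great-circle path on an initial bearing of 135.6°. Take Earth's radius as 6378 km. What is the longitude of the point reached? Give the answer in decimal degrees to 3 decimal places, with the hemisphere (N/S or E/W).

δ = d/R = 24.7/6378 = 0.003873 rad
φ₂ = arcsin(sin φ₁ cos δ + cos φ₁ sin δ cos θ)
   = arcsin(-0.12147·0.99999 + 0.99259·0.00387·-0.71447) = -7.13561°
λ₂ = λ₁ + atan2(sin θ sin δ cos φ₁, cos δ − sin φ₁ sin φ₂) = 176.11906°

176.119°E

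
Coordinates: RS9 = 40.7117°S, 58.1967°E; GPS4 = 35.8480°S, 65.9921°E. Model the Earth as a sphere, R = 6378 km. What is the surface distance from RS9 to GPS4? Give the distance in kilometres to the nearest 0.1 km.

869.5 km

Δφ = 4.8637°,  Δλ = 7.7954°
a = sin²(Δφ/2) + cos φ₁ cos φ₂ sin²(Δλ/2) = 0.004639
c = 2·arcsin(√a) = 0.136332 rad = 7.8112°
d = R·c = 6378 × 0.136332 = 869.5 km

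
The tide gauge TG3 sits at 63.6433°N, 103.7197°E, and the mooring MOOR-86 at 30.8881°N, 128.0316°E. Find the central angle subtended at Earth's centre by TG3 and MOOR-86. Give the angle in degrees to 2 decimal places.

Δφ = -32.7552°,  Δλ = 24.3119°
a = sin²(Δφ/2) + cos φ₁ cos φ₂ sin²(Δλ/2) = 0.096399
c = 2·arcsin(√a) = 0.631399 rad = 36.1765°

36.18°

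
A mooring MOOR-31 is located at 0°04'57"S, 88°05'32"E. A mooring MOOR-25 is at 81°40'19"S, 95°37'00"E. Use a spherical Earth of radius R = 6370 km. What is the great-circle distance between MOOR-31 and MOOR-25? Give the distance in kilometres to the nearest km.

9079 km

MOOR-31: φ = -0.08250°, λ = +88.09222°
MOOR-25: φ = -81.67194°, λ = +95.61667°
Δφ = -81.5894°,  Δλ = 7.5244°
a = sin²(Δφ/2) + cos φ₁ cos φ₂ sin²(Δλ/2) = 0.427491
c = 2·arcsin(√a) = 1.425265 rad = 81.6617°
d = R·c = 6370 × 1.425265 = 9078.9 km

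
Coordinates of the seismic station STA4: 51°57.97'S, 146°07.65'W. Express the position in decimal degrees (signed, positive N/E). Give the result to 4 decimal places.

-51.9662°, -146.1275°

lat: 51.9662° S → -51.9662°
lon: 146.1275° W → -146.1275°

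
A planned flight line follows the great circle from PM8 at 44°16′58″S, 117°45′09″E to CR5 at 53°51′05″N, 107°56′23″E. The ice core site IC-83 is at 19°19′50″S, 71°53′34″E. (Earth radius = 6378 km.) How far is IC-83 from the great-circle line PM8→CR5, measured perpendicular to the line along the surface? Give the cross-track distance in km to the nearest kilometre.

PM8: φ = -44.28278°, λ = +117.75250°
CR5: φ = +53.85139°, λ = +107.93972°
IC-83: φ = -19.33056°, λ = +71.89278°
δ₁₃ = central angle PM8→IC-83 = 0.793189 rad  (haversine)
θ₁₃ = bearing PM8→IC-83 = 288.139°,  θ₁₂ = bearing PM8→CR5 = 354.166°
dₓₜ = R·arcsin(sin δ₁₃ · sin(θ₁₃ − θ₁₂)) = 6378·arcsin(0.71259·sin(-66.027°)) = -4522.395 km
|dₓₜ| = 4522.395 km

4522 km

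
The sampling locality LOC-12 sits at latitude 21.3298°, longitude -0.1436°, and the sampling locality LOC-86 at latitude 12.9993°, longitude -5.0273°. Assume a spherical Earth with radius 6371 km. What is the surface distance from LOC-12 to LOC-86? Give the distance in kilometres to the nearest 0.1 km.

Δφ = -8.3305°,  Δλ = -4.8837°
a = sin²(Δφ/2) + cos φ₁ cos φ₂ sin²(Δλ/2) = 0.006923
c = 2·arcsin(√a) = 0.166604 rad = 9.5457°
d = R·c = 6371 × 0.166604 = 1061.4 km

1061.4 km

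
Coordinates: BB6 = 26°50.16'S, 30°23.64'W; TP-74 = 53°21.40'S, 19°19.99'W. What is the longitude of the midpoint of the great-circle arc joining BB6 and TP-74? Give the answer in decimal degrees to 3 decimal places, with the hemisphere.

25.964°W

BB6: φ = -26.83600°, λ = -30.39400°
TP-74: φ = -53.35667°, λ = -19.33317°
Bx = cos φ₂ cos Δλ = 0.585745,  By = cos φ₂ sin Δλ = 0.114503
φₘ = atan2(sin φ₁ + sin φ₂, √((cos φ₁ + Bx)² + By²)) = -40.22288°
λₘ = λ₁ + atan2(By, cos φ₁ + Bx) = -25.96420°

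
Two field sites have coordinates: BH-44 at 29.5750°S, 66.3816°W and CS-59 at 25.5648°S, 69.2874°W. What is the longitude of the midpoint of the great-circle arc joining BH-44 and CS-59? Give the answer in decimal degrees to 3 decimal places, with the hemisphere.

67.861°W

Bx = cos φ₂ cos Δλ = 0.900938,  By = cos φ₂ sin Δλ = -0.045731
φₘ = atan2(sin φ₁ + sin φ₂, √((cos φ₁ + Bx)² + By²)) = -27.57746°
λₘ = λ₁ + atan2(By, cos φ₁ + Bx) = -67.86106°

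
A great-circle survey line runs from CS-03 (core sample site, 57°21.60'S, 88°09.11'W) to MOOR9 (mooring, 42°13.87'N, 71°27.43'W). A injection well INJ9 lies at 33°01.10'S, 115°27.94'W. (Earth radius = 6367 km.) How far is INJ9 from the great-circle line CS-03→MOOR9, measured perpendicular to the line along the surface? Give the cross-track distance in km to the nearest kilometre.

CS-03: φ = -57.36000°, λ = -88.15183°
MOOR9: φ = +42.23117°, λ = -71.45717°
INJ9: φ = -33.01833°, λ = -115.46567°
δ₁₃ = central angle CS-03→INJ9 = 0.534191 rad  (haversine)
θ₁₃ = bearing CS-03→INJ9 = 310.914°,  θ₁₂ = bearing CS-03→MOOR9 = 12.496°
dₓₜ = R·arcsin(sin δ₁₃ · sin(θ₁₃ − θ₁₂)) = 6367·arcsin(0.50914·sin(298.418°)) = -2956.171 km
|dₓₜ| = 2956.171 km

2956 km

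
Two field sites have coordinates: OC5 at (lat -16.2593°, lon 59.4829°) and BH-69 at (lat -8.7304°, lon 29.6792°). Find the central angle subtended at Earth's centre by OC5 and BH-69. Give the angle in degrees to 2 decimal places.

30.02°

Δφ = 7.5289°,  Δλ = -29.8037°
a = sin²(Δφ/2) + cos φ₁ cos φ₂ sin²(Δλ/2) = 0.067063
c = 2·arcsin(√a) = 0.523902 rad = 30.0174°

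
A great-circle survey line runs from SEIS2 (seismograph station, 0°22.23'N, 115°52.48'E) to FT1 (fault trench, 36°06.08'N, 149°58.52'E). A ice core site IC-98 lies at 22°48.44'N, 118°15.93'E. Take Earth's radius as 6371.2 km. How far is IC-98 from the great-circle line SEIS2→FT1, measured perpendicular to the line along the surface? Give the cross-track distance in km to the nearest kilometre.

1304 km

SEIS2: φ = +0.37050°, λ = +115.87467°
FT1: φ = +36.10133°, λ = +149.97533°
IC-98: φ = +22.80733°, λ = +118.26550°
δ₁₃ = central angle SEIS2→IC-98 = 0.393694 rad  (haversine)
θ₁₃ = bearing SEIS2→IC-98 = 5.753°,  θ₁₂ = bearing SEIS2→FT1 = 37.758°
dₓₜ = R·arcsin(sin δ₁₃ · sin(θ₁₃ − θ₁₂)) = 6371.2·arcsin(0.38360·sin(-32.005°)) = -1304.391 km
|dₓₜ| = 1304.391 km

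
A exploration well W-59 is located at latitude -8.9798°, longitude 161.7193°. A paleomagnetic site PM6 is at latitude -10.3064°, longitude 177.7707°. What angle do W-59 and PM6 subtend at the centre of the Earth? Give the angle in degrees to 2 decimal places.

15.88°

Δφ = -1.3266°,  Δλ = 16.0514°
a = sin²(Δφ/2) + cos φ₁ cos φ₂ sin²(Δλ/2) = 0.019077
c = 2·arcsin(√a) = 0.277128 rad = 15.8783°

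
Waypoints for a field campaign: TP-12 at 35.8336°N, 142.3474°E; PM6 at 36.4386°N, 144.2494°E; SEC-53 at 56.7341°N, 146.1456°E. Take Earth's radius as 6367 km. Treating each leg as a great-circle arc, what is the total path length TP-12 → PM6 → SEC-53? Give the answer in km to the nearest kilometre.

TP-12→PM6: c = 0.028814 rad, d = 183.46 km
PM6→SEC-53: c = 0.354919 rad, d = 2259.77 km
Total = 183.46 + 2259.77 = 2443.23 km

2443 km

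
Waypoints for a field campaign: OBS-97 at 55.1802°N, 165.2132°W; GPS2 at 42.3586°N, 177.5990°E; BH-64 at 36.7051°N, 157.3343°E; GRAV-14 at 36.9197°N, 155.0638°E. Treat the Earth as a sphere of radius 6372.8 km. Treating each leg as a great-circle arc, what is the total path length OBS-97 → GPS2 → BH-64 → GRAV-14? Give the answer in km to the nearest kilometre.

3939 km

OBS-97→GPS2: c = 0.296986 rad, d = 1892.63 km
GPS2→BH-64: c = 0.289222 rad, d = 1843.15 km
BH-64→GRAV-14: c = 0.031946 rad, d = 203.58 km
Total = 1892.63 + 1843.15 + 203.58 = 3939.37 km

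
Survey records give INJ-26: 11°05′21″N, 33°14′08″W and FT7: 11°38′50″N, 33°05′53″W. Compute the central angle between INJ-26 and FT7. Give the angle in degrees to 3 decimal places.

INJ-26: φ = +11.08917°, λ = -33.23556°
FT7: φ = +11.64722°, λ = -33.09806°
Δφ = 0.5581°,  Δλ = 0.1375°
a = sin²(Δφ/2) + cos φ₁ cos φ₂ sin²(Δλ/2) = 0.000025
c = 2·arcsin(√a) = 0.010020 rad = 0.5741°

0.574°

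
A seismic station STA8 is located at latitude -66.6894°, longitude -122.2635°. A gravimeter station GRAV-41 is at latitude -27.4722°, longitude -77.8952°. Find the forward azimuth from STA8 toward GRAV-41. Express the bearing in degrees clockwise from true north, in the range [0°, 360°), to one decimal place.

57.2°

Δλ = 44.3683°
y = sin Δλ · cos φ₂ = 0.620415
x = cos φ₁ sin φ₂ − sin φ₁ cos φ₂ cos Δλ = 0.399926
θ = atan2(y, x) = 57.1937° → 57.1937° (mod 360°)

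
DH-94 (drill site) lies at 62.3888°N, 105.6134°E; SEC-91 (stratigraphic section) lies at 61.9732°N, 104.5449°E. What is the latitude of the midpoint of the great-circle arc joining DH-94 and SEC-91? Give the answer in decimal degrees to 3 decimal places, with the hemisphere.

62.182°N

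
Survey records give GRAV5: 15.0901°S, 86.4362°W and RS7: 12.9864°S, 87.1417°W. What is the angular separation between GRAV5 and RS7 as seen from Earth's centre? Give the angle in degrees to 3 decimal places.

2.212°

Δφ = 2.1037°,  Δλ = -0.7055°
a = sin²(Δφ/2) + cos φ₁ cos φ₂ sin²(Δλ/2) = 0.000373
c = 2·arcsin(√a) = 0.038611 rad = 2.2122°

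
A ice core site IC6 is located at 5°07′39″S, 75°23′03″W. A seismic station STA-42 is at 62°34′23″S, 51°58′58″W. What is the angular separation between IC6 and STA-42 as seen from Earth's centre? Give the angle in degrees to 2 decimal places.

59.98°

IC6: φ = -5.12750°, λ = -75.38417°
STA-42: φ = -62.57306°, λ = -51.98278°
Δφ = -57.4456°,  Δλ = 23.4014°
a = sin²(Δφ/2) + cos φ₁ cos φ₂ sin²(Δλ/2) = 0.249818
c = 2·arcsin(√a) = 1.046777 rad = 59.9759°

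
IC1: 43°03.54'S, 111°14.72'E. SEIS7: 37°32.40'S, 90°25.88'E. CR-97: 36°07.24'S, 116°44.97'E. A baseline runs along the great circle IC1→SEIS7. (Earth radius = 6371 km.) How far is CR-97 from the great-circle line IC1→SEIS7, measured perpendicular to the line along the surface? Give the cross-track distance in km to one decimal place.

843.1 km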